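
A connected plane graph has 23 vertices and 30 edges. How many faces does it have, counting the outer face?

9

Euler's formula for a connected plane graph: V − E + F = 2, so F = 2 − 23 + 30 = 9.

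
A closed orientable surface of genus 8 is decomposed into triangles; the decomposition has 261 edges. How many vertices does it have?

73

χ = 2 − 2·8 = -14, and every face is a triangle so 3F = 2E.
F = 2E/3 = 174. Then V = -14 + E − F = -14 + 261 − 174 = 73.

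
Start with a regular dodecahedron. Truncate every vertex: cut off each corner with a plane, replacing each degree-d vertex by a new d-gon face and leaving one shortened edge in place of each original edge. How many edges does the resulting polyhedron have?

90

The base solid has V = 20, E = 30, F = 12.
Truncation replaces each original edge-end by a new vertex, so V′ = 2E = 60.
Each original edge survives, and each old vertex of degree d contributes d new edges; summing degrees gives Σd = 2E, so E′ = E + 2E = 3E = 90.
Each original face survives and each original vertex becomes one new face: F′ = F + V = 32.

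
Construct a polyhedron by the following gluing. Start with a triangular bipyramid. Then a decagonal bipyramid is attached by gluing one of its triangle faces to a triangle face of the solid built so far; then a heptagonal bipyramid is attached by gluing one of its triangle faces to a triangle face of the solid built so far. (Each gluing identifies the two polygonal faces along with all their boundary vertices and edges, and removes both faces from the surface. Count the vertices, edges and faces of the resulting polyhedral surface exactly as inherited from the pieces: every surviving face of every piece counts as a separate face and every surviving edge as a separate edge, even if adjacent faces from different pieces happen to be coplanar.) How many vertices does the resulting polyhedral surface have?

20

A triangular bipyramid: V=5, E=9, F=6.
Attach a decagonal bipyramid (V=12, E=30, F=20) along a 3-gon: merge 3 vertices and 3 edges, delete both glued faces → V=14, E=36, F=24.
Attach a heptagonal bipyramid (V=9, E=21, F=14) along a 3-gon: merge 3 vertices and 3 edges, delete both glued faces → V=20, E=54, F=36.
Check: V − E + F = 20 − 54 + 36 = 2.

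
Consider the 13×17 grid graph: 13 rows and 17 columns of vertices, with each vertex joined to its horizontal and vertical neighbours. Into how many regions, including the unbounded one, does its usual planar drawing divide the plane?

The grid has V = 13·17 = 221 vertices and E = 13·16 + 17·12 = 412 edges.
F = 2 − V + E = 2 − 221 + 412 = 193.

193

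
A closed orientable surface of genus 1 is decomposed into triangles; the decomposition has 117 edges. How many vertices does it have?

39

χ = 2 − 2·1 = 0, and every face is a triangle so 3F = 2E.
F = 2E/3 = 78. Then V = 0 + E − F = 0 + 117 − 78 = 39.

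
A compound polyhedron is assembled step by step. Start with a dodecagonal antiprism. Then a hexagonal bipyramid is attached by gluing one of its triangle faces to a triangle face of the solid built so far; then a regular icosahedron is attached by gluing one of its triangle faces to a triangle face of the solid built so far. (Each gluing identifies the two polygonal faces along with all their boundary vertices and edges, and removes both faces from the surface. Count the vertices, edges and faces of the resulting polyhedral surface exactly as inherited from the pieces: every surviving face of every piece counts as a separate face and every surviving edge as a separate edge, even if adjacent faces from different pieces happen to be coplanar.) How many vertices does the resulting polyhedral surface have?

38

A dodecagonal antiprism: V=24, E=48, F=26.
Attach a hexagonal bipyramid (V=8, E=18, F=12) along a 3-gon: merge 3 vertices and 3 edges, delete both glued faces → V=29, E=63, F=36.
Attach a regular icosahedron (V=12, E=30, F=20) along a 3-gon: merge 3 vertices and 3 edges, delete both glued faces → V=38, E=90, F=54.
Check: V − E + F = 38 − 90 + 54 = 2.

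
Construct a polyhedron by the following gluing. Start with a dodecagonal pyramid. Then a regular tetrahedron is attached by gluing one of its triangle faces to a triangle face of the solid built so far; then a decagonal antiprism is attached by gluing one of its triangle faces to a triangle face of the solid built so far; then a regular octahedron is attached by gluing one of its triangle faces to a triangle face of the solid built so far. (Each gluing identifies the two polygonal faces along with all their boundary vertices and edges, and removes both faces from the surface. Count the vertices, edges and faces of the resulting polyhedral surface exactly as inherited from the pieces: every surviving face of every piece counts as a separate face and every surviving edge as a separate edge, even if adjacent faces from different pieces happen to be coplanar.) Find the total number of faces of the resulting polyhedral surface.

A dodecagonal pyramid: V=13, E=24, F=13.
Attach a regular tetrahedron (V=4, E=6, F=4) along a 3-gon: merge 3 vertices and 3 edges, delete both glued faces → V=14, E=27, F=15.
Attach a decagonal antiprism (V=20, E=40, F=22) along a 3-gon: merge 3 vertices and 3 edges, delete both glued faces → V=31, E=64, F=35.
Attach a regular octahedron (V=6, E=12, F=8) along a 3-gon: merge 3 vertices and 3 edges, delete both glued faces → V=34, E=73, F=41.
Check: V − E + F = 34 − 73 + 41 = 2.

41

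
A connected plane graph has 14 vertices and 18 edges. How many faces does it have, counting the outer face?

Euler's formula for a connected plane graph: V − E + F = 2, so F = 2 − 14 + 18 = 6.

6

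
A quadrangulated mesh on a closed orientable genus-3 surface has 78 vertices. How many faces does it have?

χ = 2 − 2·3 = -4, and every face is a square so 4F = 2E.
V − E + F = -4 with E = 4F/2 gives 78 − (4/2 − 1)·F = -4, so F = 82 and E = 164.

82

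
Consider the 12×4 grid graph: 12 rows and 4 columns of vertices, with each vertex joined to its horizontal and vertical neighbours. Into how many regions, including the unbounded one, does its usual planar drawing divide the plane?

34

The grid has V = 12·4 = 48 vertices and E = 12·3 + 4·11 = 80 edges.
F = 2 − V + E = 2 − 48 + 80 = 34.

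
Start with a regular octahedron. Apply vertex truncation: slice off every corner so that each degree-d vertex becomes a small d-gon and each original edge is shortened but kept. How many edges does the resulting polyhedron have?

36

The base solid has V = 6, E = 12, F = 8.
Truncation replaces each original edge-end by a new vertex, so V′ = 2E = 24.
Each original edge survives, and each old vertex of degree d contributes d new edges; summing degrees gives Σd = 2E, so E′ = E + 2E = 3E = 36.
Each original face survives and each original vertex becomes one new face: F′ = F + V = 14.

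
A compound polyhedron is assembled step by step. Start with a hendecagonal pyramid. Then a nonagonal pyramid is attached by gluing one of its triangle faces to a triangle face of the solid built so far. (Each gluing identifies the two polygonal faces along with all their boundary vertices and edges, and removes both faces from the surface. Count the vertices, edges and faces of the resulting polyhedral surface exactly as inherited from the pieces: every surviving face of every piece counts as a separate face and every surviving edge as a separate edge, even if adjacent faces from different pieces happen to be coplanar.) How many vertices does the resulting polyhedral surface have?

A hendecagonal pyramid: V=12, E=22, F=12.
Attach a nonagonal pyramid (V=10, E=18, F=10) along a 3-gon: merge 3 vertices and 3 edges, delete both glued faces → V=19, E=37, F=20.
Check: V − E + F = 19 − 37 + 20 = 2.

19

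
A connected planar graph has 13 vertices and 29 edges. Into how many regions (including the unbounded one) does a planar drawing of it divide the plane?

Euler's formula for a connected plane graph: V − E + F = 2, so F = 2 − 13 + 29 = 18.

18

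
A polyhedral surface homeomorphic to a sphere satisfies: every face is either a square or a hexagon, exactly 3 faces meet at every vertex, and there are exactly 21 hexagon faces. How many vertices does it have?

Let x be the number of squares; then F = 21 + x.
Edge–face incidences: 2E = 6·21 + 4·x = 126 + 4x.
Every vertex has degree 3, so 3V = 2E.
Euler: V − E + F = 2 ⇒ (2E)/3 − E + (21 + x) = 2.
Multiply by 6: 2·(2E) − 3·(2E) + 6·(21 + x) = 12, i.e. 126 + 6x − (126 + 4x) = 12.
Collecting terms: 2x = 12, so x = 6.
Then 2E = 126 + 4·6 = 150, so E = 75, V = 2E/3 = 50, F = 21 + 6 = 27.

50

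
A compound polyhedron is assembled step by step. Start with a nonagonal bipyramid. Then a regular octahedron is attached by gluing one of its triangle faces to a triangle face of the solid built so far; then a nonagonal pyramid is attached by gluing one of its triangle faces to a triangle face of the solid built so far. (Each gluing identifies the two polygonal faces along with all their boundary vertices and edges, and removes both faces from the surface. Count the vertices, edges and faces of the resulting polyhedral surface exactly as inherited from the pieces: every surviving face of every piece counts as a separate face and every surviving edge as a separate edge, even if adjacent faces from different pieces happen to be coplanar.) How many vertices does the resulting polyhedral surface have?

A nonagonal bipyramid: V=11, E=27, F=18.
Attach a regular octahedron (V=6, E=12, F=8) along a 3-gon: merge 3 vertices and 3 edges, delete both glued faces → V=14, E=36, F=24.
Attach a nonagonal pyramid (V=10, E=18, F=10) along a 3-gon: merge 3 vertices and 3 edges, delete both glued faces → V=21, E=51, F=32.
Check: V − E + F = 21 − 51 + 32 = 2.

21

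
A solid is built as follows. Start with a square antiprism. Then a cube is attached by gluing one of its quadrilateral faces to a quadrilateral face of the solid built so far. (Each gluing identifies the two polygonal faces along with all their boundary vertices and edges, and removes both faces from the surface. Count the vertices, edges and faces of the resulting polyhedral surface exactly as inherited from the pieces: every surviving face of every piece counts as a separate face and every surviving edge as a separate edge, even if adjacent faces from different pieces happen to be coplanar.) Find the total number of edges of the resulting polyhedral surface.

A square antiprism: V=8, E=16, F=10.
Attach a cube (V=8, E=12, F=6) along a 4-gon: merge 4 vertices and 4 edges, delete both glued faces → V=12, E=24, F=14.
Check: V − E + F = 12 − 24 + 14 = 2.

24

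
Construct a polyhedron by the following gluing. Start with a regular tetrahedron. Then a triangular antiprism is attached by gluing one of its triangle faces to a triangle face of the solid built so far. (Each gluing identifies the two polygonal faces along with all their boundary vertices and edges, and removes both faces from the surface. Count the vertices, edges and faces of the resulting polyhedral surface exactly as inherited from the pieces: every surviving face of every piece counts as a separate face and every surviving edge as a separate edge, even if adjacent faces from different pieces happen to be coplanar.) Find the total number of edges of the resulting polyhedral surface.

15

A regular tetrahedron: V=4, E=6, F=4.
Attach a triangular antiprism (V=6, E=12, F=8) along a 3-gon: merge 3 vertices and 3 edges, delete both glued faces → V=7, E=15, F=10.
Check: V − E + F = 7 − 15 + 10 = 2.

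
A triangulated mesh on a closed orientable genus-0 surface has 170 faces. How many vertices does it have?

87

χ = 2 − 2·0 = 2, and every face is a triangle so 3F = 2E.
E = 3·170/2 = 255. Then V = 2 + E − F = 2 + 255 − 170 = 87.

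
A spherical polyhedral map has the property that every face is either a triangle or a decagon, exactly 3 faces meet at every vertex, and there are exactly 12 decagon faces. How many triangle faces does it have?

Let x be the number of triangles; then F = 12 + x.
Edge–face incidences: 2E = 10·12 + 3·x = 120 + 3x.
Every vertex has degree 3, so 3V = 2E.
Euler: V − E + F = 2 ⇒ (2E)/3 − E + (12 + x) = 2.
Multiply by 6: 2·(2E) − 3·(2E) + 6·(12 + x) = 12, i.e. 72 + 6x − (120 + 3x) = 12.
Collecting terms: 3x − 48 = 12, so 3x = 60, so x = 20.
Then 2E = 120 + 3·20 = 180, so E = 90, V = 2E/3 = 60, F = 12 + 20 = 32.

20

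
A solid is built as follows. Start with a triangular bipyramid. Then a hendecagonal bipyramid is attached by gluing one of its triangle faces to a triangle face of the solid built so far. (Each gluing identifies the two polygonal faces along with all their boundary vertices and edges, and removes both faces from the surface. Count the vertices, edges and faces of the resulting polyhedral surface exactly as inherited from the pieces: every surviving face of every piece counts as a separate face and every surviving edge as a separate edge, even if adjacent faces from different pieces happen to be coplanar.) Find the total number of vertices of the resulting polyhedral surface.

A triangular bipyramid: V=5, E=9, F=6.
Attach a hendecagonal bipyramid (V=13, E=33, F=22) along a 3-gon: merge 3 vertices and 3 edges, delete both glued faces → V=15, E=39, F=26.
Check: V − E + F = 15 − 39 + 26 = 2.

15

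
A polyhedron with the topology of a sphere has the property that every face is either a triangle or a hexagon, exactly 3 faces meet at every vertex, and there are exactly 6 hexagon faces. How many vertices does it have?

Let x be the number of triangles; then F = 6 + x.
Edge–face incidences: 2E = 6·6 + 3·x = 36 + 3x.
Every vertex has degree 3, so 3V = 2E.
Euler: V − E + F = 2 ⇒ (2E)/3 − E + (6 + x) = 2.
Multiply by 6: 2·(2E) − 3·(2E) + 6·(6 + x) = 12, i.e. 36 + 6x − (36 + 3x) = 12.
Collecting terms: 3x = 12, so x = 4.
Then 2E = 36 + 3·4 = 48, so E = 24, V = 2E/3 = 16, F = 6 + 4 = 10.

16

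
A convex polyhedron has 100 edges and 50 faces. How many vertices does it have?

52

Here V − E + F = 2.
V = 2 + E − F = 2 + 100 − 50 = 52.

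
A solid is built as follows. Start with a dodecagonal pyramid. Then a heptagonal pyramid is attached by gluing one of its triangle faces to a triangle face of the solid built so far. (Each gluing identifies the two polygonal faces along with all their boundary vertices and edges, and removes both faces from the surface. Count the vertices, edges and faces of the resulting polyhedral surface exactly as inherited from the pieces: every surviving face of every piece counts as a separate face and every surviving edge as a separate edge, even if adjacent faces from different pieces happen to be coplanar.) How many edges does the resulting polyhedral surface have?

35

A dodecagonal pyramid: V=13, E=24, F=13.
Attach a heptagonal pyramid (V=8, E=14, F=8) along a 3-gon: merge 3 vertices and 3 edges, delete both glued faces → V=18, E=35, F=19.
Check: V − E + F = 18 − 35 + 19 = 2.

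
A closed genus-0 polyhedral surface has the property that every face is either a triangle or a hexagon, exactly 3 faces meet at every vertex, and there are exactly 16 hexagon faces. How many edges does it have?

54

Let x be the number of triangles; then F = 16 + x.
Edge–face incidences: 2E = 6·16 + 3·x = 96 + 3x.
Every vertex has degree 3, so 3V = 2E.
Euler: V − E + F = 2 ⇒ (2E)/3 − E + (16 + x) = 2.
Multiply by 6: 2·(2E) − 3·(2E) + 6·(16 + x) = 12, i.e. 96 + 6x − (96 + 3x) = 12.
Collecting terms: 3x = 12, so x = 4.
Then 2E = 96 + 3·4 = 108, so E = 54, V = 2E/3 = 36, F = 16 + 4 = 20.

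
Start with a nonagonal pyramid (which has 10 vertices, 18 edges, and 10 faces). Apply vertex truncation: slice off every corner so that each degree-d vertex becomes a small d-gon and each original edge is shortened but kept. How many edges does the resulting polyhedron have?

Truncation replaces each original edge-end by a new vertex, so V′ = 2E = 36.
Each original edge survives, and each old vertex of degree d contributes d new edges; summing degrees gives Σd = 2E, so E′ = E + 2E = 3E = 54.
Each original face survives and each original vertex becomes one new face: F′ = F + V = 20.

54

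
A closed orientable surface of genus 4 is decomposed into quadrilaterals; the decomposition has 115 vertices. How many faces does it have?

121

χ = 2 − 2·4 = -6, and every face is a square so 4F = 2E.
V − E + F = -6 with E = 4F/2 gives 115 − (4/2 − 1)·F = -6, so F = 121 and E = 242.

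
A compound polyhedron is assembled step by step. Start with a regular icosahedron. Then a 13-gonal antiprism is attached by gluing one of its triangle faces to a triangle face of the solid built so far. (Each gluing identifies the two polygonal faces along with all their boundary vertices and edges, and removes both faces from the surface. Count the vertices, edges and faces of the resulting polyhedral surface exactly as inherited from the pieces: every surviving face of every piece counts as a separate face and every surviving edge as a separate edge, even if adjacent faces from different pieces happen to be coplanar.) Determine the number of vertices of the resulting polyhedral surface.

A regular icosahedron: V=12, E=30, F=20.
Attach a 13-gonal antiprism (V=26, E=52, F=28) along a 3-gon: merge 3 vertices and 3 edges, delete both glued faces → V=35, E=79, F=46.
Check: V − E + F = 35 − 79 + 46 = 2.

35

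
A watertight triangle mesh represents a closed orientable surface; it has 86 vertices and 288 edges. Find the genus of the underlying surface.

Every face is a triangle and each edge borders two faces, so 3F = 2·288, giving F = 192.
χ = V − E + F = 86 − 288 + 192 = -10.
For a closed orientable surface χ = 2 − 2g, so g = (2 − (-10))/2 = 6.

6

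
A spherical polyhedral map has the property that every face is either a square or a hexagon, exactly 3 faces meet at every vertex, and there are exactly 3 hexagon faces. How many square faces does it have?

Let x be the number of squares; then F = 3 + x.
Edge–face incidences: 2E = 6·3 + 4·x = 18 + 4x.
Every vertex has degree 3, so 3V = 2E.
Euler: V − E + F = 2 ⇒ (2E)/3 − E + (3 + x) = 2.
Multiply by 6: 2·(2E) − 3·(2E) + 6·(3 + x) = 12, i.e. 18 + 6x − (18 + 4x) = 12.
Collecting terms: 2x = 12, so x = 6.
Then 2E = 18 + 4·6 = 42, so E = 21, V = 2E/3 = 14, F = 3 + 6 = 9.

6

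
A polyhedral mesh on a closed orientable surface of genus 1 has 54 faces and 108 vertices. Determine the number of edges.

For a closed orientable surface of genus 1, χ = 2 − 2·1 = 0.
E = V + F − (0) = 108 + 54 − (0) = 162.

162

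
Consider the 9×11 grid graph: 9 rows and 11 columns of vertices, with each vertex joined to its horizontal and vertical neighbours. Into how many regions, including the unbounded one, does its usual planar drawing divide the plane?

81

The grid has V = 9·11 = 99 vertices and E = 9·10 + 11·8 = 178 edges.
F = 2 − V + E = 2 − 99 + 178 = 81.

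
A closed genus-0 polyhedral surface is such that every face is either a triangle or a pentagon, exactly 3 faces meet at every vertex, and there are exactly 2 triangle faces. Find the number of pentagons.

Let x be the number of pentagons; then F = 2 + x.
Edge–face incidences: 2E = 3·2 + 5·x = 6 + 5x.
Every vertex has degree 3, so 3V = 2E.
Euler: V − E + F = 2 ⇒ (2E)/3 − E + (2 + x) = 2.
Multiply by 6: 2·(2E) − 3·(2E) + 6·(2 + x) = 12, i.e. 12 + 6x − (6 + 5x) = 12.
Collecting terms: x + 6 = 12, so x = 6.
Then 2E = 6 + 5·6 = 36, so E = 18, V = 2E/3 = 12, F = 2 + 6 = 8.

6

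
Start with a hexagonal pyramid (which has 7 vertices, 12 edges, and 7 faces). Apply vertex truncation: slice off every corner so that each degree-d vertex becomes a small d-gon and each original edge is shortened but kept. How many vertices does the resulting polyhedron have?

Truncation replaces each original edge-end by a new vertex, so V′ = 2E = 24.
Each original edge survives, and each old vertex of degree d contributes d new edges; summing degrees gives Σd = 2E, so E′ = E + 2E = 3E = 36.
Each original face survives and each original vertex becomes one new face: F′ = F + V = 14.

24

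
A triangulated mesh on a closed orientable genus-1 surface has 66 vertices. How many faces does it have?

132

χ = 2 − 2·1 = 0, and every face is a triangle so 3F = 2E.
V − E + F = 0 with E = 3F/2 gives 66 − (3/2 − 1)·F = 0, so F = 132 and E = 198.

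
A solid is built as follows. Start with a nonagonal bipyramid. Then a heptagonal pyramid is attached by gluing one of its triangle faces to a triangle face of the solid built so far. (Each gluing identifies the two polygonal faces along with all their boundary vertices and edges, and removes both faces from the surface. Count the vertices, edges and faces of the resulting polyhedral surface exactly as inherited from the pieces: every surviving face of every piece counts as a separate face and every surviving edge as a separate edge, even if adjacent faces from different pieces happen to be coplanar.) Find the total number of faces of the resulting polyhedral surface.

24

A nonagonal bipyramid: V=11, E=27, F=18.
Attach a heptagonal pyramid (V=8, E=14, F=8) along a 3-gon: merge 3 vertices and 3 edges, delete both glued faces → V=16, E=38, F=24.
Check: V − E + F = 16 − 38 + 24 = 2.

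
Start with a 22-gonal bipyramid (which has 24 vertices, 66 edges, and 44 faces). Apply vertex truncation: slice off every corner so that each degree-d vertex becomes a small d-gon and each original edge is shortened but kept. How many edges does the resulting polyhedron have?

198

Truncation replaces each original edge-end by a new vertex, so V′ = 2E = 132.
Each original edge survives, and each old vertex of degree d contributes d new edges; summing degrees gives Σd = 2E, so E′ = E + 2E = 3E = 198.
Each original face survives and each original vertex becomes one new face: F′ = F + V = 68.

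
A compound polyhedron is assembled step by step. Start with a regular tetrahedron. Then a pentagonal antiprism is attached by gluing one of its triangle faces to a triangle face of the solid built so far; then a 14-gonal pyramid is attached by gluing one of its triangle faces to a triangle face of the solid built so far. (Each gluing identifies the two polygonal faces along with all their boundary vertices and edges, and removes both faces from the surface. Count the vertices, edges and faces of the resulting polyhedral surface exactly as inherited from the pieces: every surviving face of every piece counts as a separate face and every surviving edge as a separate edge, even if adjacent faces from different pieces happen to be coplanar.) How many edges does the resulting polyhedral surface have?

48

A regular tetrahedron: V=4, E=6, F=4.
Attach a pentagonal antiprism (V=10, E=20, F=12) along a 3-gon: merge 3 vertices and 3 edges, delete both glued faces → V=11, E=23, F=14.
Attach a 14-gonal pyramid (V=15, E=28, F=15) along a 3-gon: merge 3 vertices and 3 edges, delete both glued faces → V=23, E=48, F=27.
Check: V − E + F = 23 − 48 + 27 = 2.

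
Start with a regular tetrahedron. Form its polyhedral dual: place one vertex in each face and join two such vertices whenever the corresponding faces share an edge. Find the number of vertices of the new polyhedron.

4

The base solid has V = 4, E = 6, F = 4.
The dual swaps V and F and preserves E: V′ = F = 4, E′ = E = 6, F′ = V = 4.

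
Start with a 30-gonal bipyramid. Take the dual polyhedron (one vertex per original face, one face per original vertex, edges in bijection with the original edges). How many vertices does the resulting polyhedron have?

60

The base solid has V = 32, E = 90, F = 60.
The dual swaps V and F and preserves E: V′ = F = 60, E′ = E = 90, F′ = V = 32.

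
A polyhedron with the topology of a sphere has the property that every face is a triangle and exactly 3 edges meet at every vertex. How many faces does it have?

4

Each face has 3 edges and each edge borders two faces, so 2E = 3F.
Each vertex has degree 3, so 3V = 2E and hence V = 3F/3.
Euler: V − E + F = 2 ⇒ (3F/3) − (3F/2) + F = 2.
Multiply by 6: (6 − 9 + 6)F = 12, i.e. 3F = 12.
So F = 4, E = 3·4/2 = 6, V = 3·4/3 = 4.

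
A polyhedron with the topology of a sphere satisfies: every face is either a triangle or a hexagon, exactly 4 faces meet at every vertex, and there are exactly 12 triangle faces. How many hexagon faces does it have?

2

Let x be the number of hexagons; then F = 12 + x.
Edge–face incidences: 2E = 3·12 + 6·x = 36 + 6x.
Every vertex has degree 4, so 4V = 2E.
Euler: V − E + F = 2 ⇒ (2E)/4 − E + (12 + x) = 2.
Multiply by 8: 2·(2E) − 4·(2E) + 8·(12 + x) = 16, i.e. 96 + 8x − 2·(36 + 6x) = 16.
Collecting terms: −4x + 24 = 16, so −4x = −8, so x = 2.
Then 2E = 36 + 6·2 = 48, so E = 24, V = 2E/4 = 12, F = 12 + 2 = 14.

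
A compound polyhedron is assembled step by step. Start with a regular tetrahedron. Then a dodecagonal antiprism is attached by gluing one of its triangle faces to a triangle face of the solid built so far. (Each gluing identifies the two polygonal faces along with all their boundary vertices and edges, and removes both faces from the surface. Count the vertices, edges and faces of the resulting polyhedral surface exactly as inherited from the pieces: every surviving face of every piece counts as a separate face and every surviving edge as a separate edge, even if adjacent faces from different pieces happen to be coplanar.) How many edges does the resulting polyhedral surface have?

51

A regular tetrahedron: V=4, E=6, F=4.
Attach a dodecagonal antiprism (V=24, E=48, F=26) along a 3-gon: merge 3 vertices and 3 edges, delete both glued faces → V=25, E=51, F=28.
Check: V − E + F = 25 − 51 + 28 = 2.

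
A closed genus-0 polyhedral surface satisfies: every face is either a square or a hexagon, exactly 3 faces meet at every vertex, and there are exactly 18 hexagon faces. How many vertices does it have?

44

Let x be the number of squares; then F = 18 + x.
Edge–face incidences: 2E = 6·18 + 4·x = 108 + 4x.
Every vertex has degree 3, so 3V = 2E.
Euler: V − E + F = 2 ⇒ (2E)/3 − E + (18 + x) = 2.
Multiply by 6: 2·(2E) − 3·(2E) + 6·(18 + x) = 12, i.e. 108 + 6x − (108 + 4x) = 12.
Collecting terms: 2x = 12, so x = 6.
Then 2E = 108 + 4·6 = 132, so E = 66, V = 2E/3 = 44, F = 18 + 6 = 24.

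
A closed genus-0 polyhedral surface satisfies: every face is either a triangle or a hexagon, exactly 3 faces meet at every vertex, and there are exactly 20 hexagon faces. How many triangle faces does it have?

Let x be the number of triangles; then F = 20 + x.
Edge–face incidences: 2E = 6·20 + 3·x = 120 + 3x.
Every vertex has degree 3, so 3V = 2E.
Euler: V − E + F = 2 ⇒ (2E)/3 − E + (20 + x) = 2.
Multiply by 6: 2·(2E) − 3·(2E) + 6·(20 + x) = 12, i.e. 120 + 6x − (120 + 3x) = 12.
Collecting terms: 3x = 12, so x = 4.
Then 2E = 120 + 3·4 = 132, so E = 66, V = 2E/3 = 44, F = 20 + 4 = 24.

4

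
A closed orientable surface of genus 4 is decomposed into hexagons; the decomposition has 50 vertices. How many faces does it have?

χ = 2 − 2·4 = -6, and every face is a hexagon so 6F = 2E.
V − E + F = -6 with E = 6F/2 gives 50 − (6/2 − 1)·F = -6, so F = 28 and E = 84.

28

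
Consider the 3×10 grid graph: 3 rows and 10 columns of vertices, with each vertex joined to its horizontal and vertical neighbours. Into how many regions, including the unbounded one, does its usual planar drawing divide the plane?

19

The grid has V = 3·10 = 30 vertices and E = 3·9 + 10·2 = 47 edges.
F = 2 − V + E = 2 − 30 + 47 = 19.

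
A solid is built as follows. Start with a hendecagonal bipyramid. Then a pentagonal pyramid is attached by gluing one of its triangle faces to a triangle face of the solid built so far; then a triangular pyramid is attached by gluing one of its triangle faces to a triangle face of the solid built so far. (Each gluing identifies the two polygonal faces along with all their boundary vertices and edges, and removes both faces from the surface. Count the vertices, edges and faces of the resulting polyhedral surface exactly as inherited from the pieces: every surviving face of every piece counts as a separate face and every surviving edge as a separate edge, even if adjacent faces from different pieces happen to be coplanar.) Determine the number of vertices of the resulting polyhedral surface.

17

A hendecagonal bipyramid: V=13, E=33, F=22.
Attach a pentagonal pyramid (V=6, E=10, F=6) along a 3-gon: merge 3 vertices and 3 edges, delete both glued faces → V=16, E=40, F=26.
Attach a triangular pyramid (V=4, E=6, F=4) along a 3-gon: merge 3 vertices and 3 edges, delete both glued faces → V=17, E=43, F=28.
Check: V − E + F = 17 − 43 + 28 = 2.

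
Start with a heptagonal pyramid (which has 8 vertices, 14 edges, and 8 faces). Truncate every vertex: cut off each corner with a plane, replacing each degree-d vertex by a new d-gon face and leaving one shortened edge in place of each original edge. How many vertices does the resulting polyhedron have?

28

Truncation replaces each original edge-end by a new vertex, so V′ = 2E = 28.
Each original edge survives, and each old vertex of degree d contributes d new edges; summing degrees gives Σd = 2E, so E′ = E + 2E = 3E = 42.
Each original face survives and each original vertex becomes one new face: F′ = F + V = 16.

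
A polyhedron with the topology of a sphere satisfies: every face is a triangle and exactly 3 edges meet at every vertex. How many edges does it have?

6

Each face has 3 edges and each edge borders two faces, so 2E = 3F.
Each vertex has degree 3, so 3V = 2E and hence V = 3F/3.
Euler: V − E + F = 2 ⇒ (3F/3) − (3F/2) + F = 2.
Multiply by 6: (6 − 9 + 6)F = 12, i.e. 3F = 12.
So F = 4, E = 3·4/2 = 6, V = 3·4/3 = 4.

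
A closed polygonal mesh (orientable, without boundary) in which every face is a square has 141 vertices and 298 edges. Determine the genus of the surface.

Every face is a square and each edge borders two faces, so 4F = 2·298, giving F = 149.
χ = V − E + F = 141 − 298 + 149 = -8.
For a closed orientable surface χ = 2 − 2g, so g = (2 − (-8))/2 = 5.

5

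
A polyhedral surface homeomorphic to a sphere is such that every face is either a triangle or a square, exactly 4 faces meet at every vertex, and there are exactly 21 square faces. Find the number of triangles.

8

Let x be the number of triangles; then F = 21 + x.
Edge–face incidences: 2E = 4·21 + 3·x = 84 + 3x.
Every vertex has degree 4, so 4V = 2E.
Euler: V − E + F = 2 ⇒ (2E)/4 − E + (21 + x) = 2.
Multiply by 8: 2·(2E) − 4·(2E) + 8·(21 + x) = 16, i.e. 168 + 8x − 2·(84 + 3x) = 16.
Collecting terms: 2x = 16, so x = 8.
Then 2E = 84 + 3·8 = 108, so E = 54, V = 2E/4 = 27, F = 21 + 8 = 29.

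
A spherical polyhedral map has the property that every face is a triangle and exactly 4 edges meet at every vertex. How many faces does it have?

8

Each face has 3 edges and each edge borders two faces, so 2E = 3F.
Each vertex has degree 4, so 4V = 2E and hence V = 3F/4.
Euler: V − E + F = 2 ⇒ (3F/4) − (3F/2) + F = 2.
Multiply by 8: (6 − 12 + 8)F = 16, i.e. 2F = 16.
So F = 8, E = 3·8/2 = 12, V = 3·8/4 = 6.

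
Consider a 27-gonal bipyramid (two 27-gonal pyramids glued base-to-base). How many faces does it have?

54

A bipyramid over an n-gon has 2n triangular faces and n + 2 vertices: V = 27 + 2 = 29, E = 3·27 = 81, F = 2·27 = 54.
Check: V − E + F = 29 − 81 + 54 = 2.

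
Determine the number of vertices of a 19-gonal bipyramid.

A bipyramid over an n-gon has 2n triangular faces and n + 2 vertices: V = 19 + 2 = 21, E = 3·19 = 57, F = 2·19 = 38.

21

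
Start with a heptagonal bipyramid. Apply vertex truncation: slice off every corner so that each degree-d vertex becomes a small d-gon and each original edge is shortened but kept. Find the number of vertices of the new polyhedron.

The base solid has V = 9, E = 21, F = 14.
Truncation replaces each original edge-end by a new vertex, so V′ = 2E = 42.
Each original edge survives, and each old vertex of degree d contributes d new edges; summing degrees gives Σd = 2E, so E′ = E + 2E = 3E = 63.
Each original face survives and each original vertex becomes one new face: F′ = F + V = 23.

42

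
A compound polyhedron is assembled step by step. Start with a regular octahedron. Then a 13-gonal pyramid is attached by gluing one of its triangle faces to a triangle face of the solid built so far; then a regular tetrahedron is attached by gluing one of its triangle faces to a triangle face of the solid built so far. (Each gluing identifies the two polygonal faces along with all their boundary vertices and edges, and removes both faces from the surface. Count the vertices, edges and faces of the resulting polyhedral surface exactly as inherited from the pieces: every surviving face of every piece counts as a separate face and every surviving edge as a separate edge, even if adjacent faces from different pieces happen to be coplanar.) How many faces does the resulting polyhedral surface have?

A regular octahedron: V=6, E=12, F=8.
Attach a 13-gonal pyramid (V=14, E=26, F=14) along a 3-gon: merge 3 vertices and 3 edges, delete both glued faces → V=17, E=35, F=20.
Attach a regular tetrahedron (V=4, E=6, F=4) along a 3-gon: merge 3 vertices and 3 edges, delete both glued faces → V=18, E=38, F=22.
Check: V − E + F = 18 − 38 + 22 = 2.

22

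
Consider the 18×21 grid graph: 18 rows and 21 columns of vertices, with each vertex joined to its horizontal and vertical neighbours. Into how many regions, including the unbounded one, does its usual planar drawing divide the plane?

341

The grid has V = 18·21 = 378 vertices and E = 18·20 + 21·17 = 717 edges.
F = 2 − V + E = 2 − 378 + 717 = 341.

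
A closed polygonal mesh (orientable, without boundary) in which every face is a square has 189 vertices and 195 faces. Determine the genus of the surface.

4

Every face is a square, so 2E = 4·195 = 780, giving E = 390.
χ = V − E + F = 189 − 390 + 195 = -6.
For a closed orientable surface χ = 2 − 2g, so g = (2 − (-6))/2 = 4.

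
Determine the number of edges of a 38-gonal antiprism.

An antiprism on an n-gon has two n-gon caps and 2n triangles: V = 2·38 = 76, E = 4·38 = 152, F = 2·38 + 2 = 78.
Check: V − E + F = 76 − 152 + 78 = 2.

152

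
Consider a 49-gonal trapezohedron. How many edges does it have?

The n-trapezohedron (dual of the n-antiprism) has V = 2·49 + 2 = 100, E = 4·49 = 196, F = 2·49 = 98.

196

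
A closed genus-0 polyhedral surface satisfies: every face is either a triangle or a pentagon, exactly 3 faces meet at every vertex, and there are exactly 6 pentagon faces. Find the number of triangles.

Let x be the number of triangles; then F = 6 + x.
Edge–face incidences: 2E = 5·6 + 3·x = 30 + 3x.
Every vertex has degree 3, so 3V = 2E.
Euler: V − E + F = 2 ⇒ (2E)/3 − E + (6 + x) = 2.
Multiply by 6: 2·(2E) − 3·(2E) + 6·(6 + x) = 12, i.e. 36 + 6x − (30 + 3x) = 12.
Collecting terms: 3x + 6 = 12, so 3x = 6, so x = 2.
Then 2E = 30 + 3·2 = 36, so E = 18, V = 2E/3 = 12, F = 6 + 2 = 8.

2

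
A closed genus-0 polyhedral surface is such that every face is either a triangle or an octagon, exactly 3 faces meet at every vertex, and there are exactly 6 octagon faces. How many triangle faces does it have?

Let x be the number of triangles; then F = 6 + x.
Edge–face incidences: 2E = 8·6 + 3·x = 48 + 3x.
Every vertex has degree 3, so 3V = 2E.
Euler: V − E + F = 2 ⇒ (2E)/3 − E + (6 + x) = 2.
Multiply by 6: 2·(2E) − 3·(2E) + 6·(6 + x) = 12, i.e. 36 + 6x − (48 + 3x) = 12.
Collecting terms: 3x − 12 = 12, so 3x = 24, so x = 8.
Then 2E = 48 + 3·8 = 72, so E = 36, V = 2E/3 = 24, F = 6 + 8 = 14.

8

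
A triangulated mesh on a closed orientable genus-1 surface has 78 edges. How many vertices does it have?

26

χ = 2 − 2·1 = 0, and every face is a triangle so 3F = 2E.
F = 2E/3 = 52. Then V = 0 + E − F = 0 + 78 − 52 = 26.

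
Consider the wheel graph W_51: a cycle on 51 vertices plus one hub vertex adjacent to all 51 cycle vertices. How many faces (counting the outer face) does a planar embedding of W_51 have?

52

W_51 has V = 51 + 1 = 52 vertices and E = 2·51 = 102 edges.
By Euler's formula F = 2 − V + E = 2 − 52 + 102 = 52.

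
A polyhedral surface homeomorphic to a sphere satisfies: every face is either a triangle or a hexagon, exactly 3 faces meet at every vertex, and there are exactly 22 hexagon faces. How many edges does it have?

72

Let x be the number of triangles; then F = 22 + x.
Edge–face incidences: 2E = 6·22 + 3·x = 132 + 3x.
Every vertex has degree 3, so 3V = 2E.
Euler: V − E + F = 2 ⇒ (2E)/3 − E + (22 + x) = 2.
Multiply by 6: 2·(2E) − 3·(2E) + 6·(22 + x) = 12, i.e. 132 + 6x − (132 + 3x) = 12.
Collecting terms: 3x = 12, so x = 4.
Then 2E = 132 + 3·4 = 144, so E = 72, V = 2E/3 = 48, F = 22 + 4 = 26.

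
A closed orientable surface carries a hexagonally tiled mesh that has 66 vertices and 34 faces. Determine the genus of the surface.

2

Every face is a hexagon, so 2E = 6·34 = 204, giving E = 102.
χ = V − E + F = 66 − 102 + 34 = -2.
For a closed orientable surface χ = 2 − 2g, so g = (2 − (-2))/2 = 2.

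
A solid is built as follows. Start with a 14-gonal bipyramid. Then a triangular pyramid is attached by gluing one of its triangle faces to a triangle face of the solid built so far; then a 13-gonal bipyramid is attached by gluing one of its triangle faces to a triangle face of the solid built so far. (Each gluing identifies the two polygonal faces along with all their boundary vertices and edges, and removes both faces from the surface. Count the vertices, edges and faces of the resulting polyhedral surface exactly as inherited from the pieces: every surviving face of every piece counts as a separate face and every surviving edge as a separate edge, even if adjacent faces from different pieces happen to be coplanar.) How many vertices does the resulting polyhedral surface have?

29

A 14-gonal bipyramid: V=16, E=42, F=28.
Attach a triangular pyramid (V=4, E=6, F=4) along a 3-gon: merge 3 vertices and 3 edges, delete both glued faces → V=17, E=45, F=30.
Attach a 13-gonal bipyramid (V=15, E=39, F=26) along a 3-gon: merge 3 vertices and 3 edges, delete both glued faces → V=29, E=81, F=54.
Check: V − E + F = 29 − 81 + 54 = 2.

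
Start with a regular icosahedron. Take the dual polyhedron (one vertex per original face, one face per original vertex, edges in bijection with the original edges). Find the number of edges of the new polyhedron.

30

The base solid has V = 12, E = 30, F = 20.
The dual swaps V and F and preserves E: V′ = F = 20, E′ = E = 30, F′ = V = 12.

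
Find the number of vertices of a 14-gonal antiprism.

An antiprism on an n-gon has two n-gon caps and 2n triangles: V = 2·14 = 28, E = 4·14 = 56, F = 2·14 + 2 = 30.

28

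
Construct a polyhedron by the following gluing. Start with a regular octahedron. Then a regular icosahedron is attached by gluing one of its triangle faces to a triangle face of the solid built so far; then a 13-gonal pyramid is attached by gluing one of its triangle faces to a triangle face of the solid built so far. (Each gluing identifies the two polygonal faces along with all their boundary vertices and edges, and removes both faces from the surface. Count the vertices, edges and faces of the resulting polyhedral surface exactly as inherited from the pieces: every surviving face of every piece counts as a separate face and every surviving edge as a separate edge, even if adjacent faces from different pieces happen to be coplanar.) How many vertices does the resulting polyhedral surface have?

A regular octahedron: V=6, E=12, F=8.
Attach a regular icosahedron (V=12, E=30, F=20) along a 3-gon: merge 3 vertices and 3 edges, delete both glued faces → V=15, E=39, F=26.
Attach a 13-gonal pyramid (V=14, E=26, F=14) along a 3-gon: merge 3 vertices and 3 edges, delete both glued faces → V=26, E=62, F=38.
Check: V − E + F = 26 − 62 + 38 = 2.

26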